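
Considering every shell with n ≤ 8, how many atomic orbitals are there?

Total orbitals = 1² + 2² + 3² + 4² + 5² + 6² + 7² + 8² = 204.

204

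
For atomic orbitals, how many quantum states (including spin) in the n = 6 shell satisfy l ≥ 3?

Contributions: l=3 → 7; l=4 → 9; l=5 → 11.
Orbitals: 7 + 9 + 11 = 27. Each orbital carries two spin states, so 27 × 2 = 54 states.

54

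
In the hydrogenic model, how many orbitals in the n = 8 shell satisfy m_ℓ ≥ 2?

The (ℓ, m_ℓ) pairs meeting m_ℓ ≥ 2 give: ℓ=2 → 1; ℓ=3 → 2; ℓ=4 → 3; ℓ=5 → 4; ℓ=6 → 5; ℓ=7 → 6.
Total orbitals: 1 + 2 + 3 + 4 + 5 + 6 = 21.

21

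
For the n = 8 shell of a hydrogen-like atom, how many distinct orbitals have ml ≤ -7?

With n = 8 the allowed l are 0, 1, …, 7.
Per l-value: l=7 → 1.
Total orbitals: 1.

1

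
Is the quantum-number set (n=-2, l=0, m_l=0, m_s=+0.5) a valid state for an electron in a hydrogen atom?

The principal quantum number must be a positive integer (n ≥ 1), but here n = -2.

No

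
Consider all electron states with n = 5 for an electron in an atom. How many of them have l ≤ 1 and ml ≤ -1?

2

The n = 5 shell has l = 0 through 4; check each.
Contributions: l=1 → 1.
Orbitals: 1. Each orbital carries two spin states, so 1 × 2 = 2 states.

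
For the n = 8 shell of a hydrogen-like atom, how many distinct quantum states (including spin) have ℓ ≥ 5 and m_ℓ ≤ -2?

Go through ℓ = 0, …, 7 (the values permitted for n = 8).
Contributions: ℓ=5 → 4; ℓ=6 → 5; ℓ=7 → 6.
Orbitals: 4 + 5 + 6 = 15. Each orbital carries two spin states, so 15 × 2 = 30 states.

30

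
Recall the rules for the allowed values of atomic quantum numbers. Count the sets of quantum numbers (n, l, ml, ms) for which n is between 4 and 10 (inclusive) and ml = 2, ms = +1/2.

For each n in the range, tally the orbitals obeying ml = 2:
n=4 → 2; n=5 → 3; n=6 → 4; n=7 → 5; n=8 → 6; n=9 → 7; n=10 → 8.
Orbitals: 2 + 3 + 4 + 5 + 6 + 7 + 8 = 35. With ms fixed to +1/2 there is one state per orbital, so 35 states.

35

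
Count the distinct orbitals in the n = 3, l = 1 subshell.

3

A subshell has 2l+1 orbitals; with l = 1, that's 3.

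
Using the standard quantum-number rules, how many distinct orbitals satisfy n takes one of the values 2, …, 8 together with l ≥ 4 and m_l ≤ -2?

Count contributing orbitals for each principal shell:
n=5 → 3; n=6 → 7; n=7 → 12; n=8 → 18.
Total orbitals: 3 + 7 + 12 + 18 = 40.

40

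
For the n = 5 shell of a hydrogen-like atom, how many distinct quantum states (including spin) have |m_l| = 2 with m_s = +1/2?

The n = 5 shell has l = 0 through 4; check each.
Contributions: l=2 → 2; l=3 → 2; l=4 → 2.
Orbitals: 2 + 2 + 2 = 6. With m_s fixed to a single value there is one state per orbital, giving 6 states.

6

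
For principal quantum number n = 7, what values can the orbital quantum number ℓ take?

ℓ is an integer with 0 ≤ ℓ ≤ n−1, so for n = 7: ℓ = 0, 1, 2, 3, 4, 5, 6.

0, 1, 2, 3, 4, 5, 6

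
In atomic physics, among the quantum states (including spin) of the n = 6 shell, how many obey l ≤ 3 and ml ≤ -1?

For n = 6, l ranges over 0 … 5.
Contributions: l=1 → 1; l=2 → 2; l=3 → 3.
Orbitals: 1 + 2 + 3 = 6. Each orbital carries two spin states, so 6 × 2 = 12 states.

12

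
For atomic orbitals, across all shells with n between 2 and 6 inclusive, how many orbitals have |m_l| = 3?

Count contributing orbitals for each principal shell:
n=4 → 2; n=5 → 4; n=6 → 6.
Total orbitals: 2 + 4 + 6 = 12.

12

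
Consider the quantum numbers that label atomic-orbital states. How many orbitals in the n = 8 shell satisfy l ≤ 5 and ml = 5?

For n = 8, l ranges over 0 … 7.
Contributions: l=5 → 1.
Total orbitals: 1.

1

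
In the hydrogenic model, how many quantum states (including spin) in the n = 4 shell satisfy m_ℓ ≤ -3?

2

Go through ℓ = 0, …, 3 (the values permitted for n = 4).
Orbitals with m_ℓ ≤ -3, by ℓ: ℓ=3 → 1.
Orbitals: 1. Each orbital carries two spin states, so 1 × 2 = 2 states.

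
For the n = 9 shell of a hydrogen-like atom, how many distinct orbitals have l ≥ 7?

32

With n = 9 the allowed l are 0, 1, …, 8.
The (l, m_l) pairs meeting l ≥ 7 give: l=7 → 15; l=8 → 17.
Total orbitals: 15 + 17 = 32.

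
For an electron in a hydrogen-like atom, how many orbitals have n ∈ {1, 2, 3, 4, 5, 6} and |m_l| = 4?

6

Work shell by shell — for each n, count the (l, m_l) pairs that satisfy |m_l| = 4:
n=5 → 2; n=6 → 4.
Total orbitals: 2 + 4 = 6.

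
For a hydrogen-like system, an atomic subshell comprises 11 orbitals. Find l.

l = 5 (h)

2l+1 = 11 gives l = 5.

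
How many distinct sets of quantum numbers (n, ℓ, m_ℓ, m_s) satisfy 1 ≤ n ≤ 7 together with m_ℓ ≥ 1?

112

Per-shell orbital counts meeting the constraint:
n=2 → 1; n=3 → 3; n=4 → 6; n=5 → 10; n=6 → 15; n=7 → 21.
Orbitals: 1 + 3 + 6 + 10 + 15 + 21 = 56. Including both spin states (m_s = ±1/2) gives 2 × 56 = 112 states.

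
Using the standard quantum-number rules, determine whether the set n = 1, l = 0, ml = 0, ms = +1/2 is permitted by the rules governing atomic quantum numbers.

Allowed

n = 1 is a positive integer. l = 0 satisfies 0 ≤ l ≤ n−1 = 0. ml = 0 lies in the range −l … +l (here 0). ms = +1/2 is one of ±1/2.
All four constraints are satisfied.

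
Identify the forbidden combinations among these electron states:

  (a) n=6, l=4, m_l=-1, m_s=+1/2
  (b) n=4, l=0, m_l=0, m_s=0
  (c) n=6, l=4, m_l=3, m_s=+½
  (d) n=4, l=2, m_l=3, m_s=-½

(b) and (d)

(b) has m_s = 0, but an electron's spin must be ±1/2.
(d) has |m_l| = 3 > l = 2, violating −l ≤ m_l ≤ l.
The remaining sets (a), (c) satisfy all four rules.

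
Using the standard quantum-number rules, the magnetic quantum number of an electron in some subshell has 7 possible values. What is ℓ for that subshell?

m_ℓ ranges over 2ℓ+1 integers, so 2ℓ+1 = 7 ⇒ ℓ = 3.

ℓ = 3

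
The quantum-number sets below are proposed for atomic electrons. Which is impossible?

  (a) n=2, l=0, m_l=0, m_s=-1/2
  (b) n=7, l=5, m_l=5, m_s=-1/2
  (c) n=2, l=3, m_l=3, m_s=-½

(c)

(c) has l = 3 ≥ n = 2, violating 0 ≤ l ≤ n−1.
The remaining sets (a), (b) satisfy all four rules.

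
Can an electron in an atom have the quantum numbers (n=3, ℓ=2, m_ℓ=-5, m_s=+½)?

The magnetic quantum number must satisfy −ℓ ≤ m_ℓ ≤ ℓ. With ℓ = 2, m_ℓ can only be -2, -1, 0, 1, 2, so m_ℓ = -5 is forbidden.

Not allowed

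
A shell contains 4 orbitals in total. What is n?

n² = 4 ⇒ n = 2.

n = 2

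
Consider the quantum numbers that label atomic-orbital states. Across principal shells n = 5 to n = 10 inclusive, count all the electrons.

710

Shell n has n² orbitals: 5²=25 + 6²=36 + 7²=49 + 8²=64 + 9²=81 + 10²=100 = 355 orbitals.
Two spin states per orbital: 2 × 355 = 710 electrons.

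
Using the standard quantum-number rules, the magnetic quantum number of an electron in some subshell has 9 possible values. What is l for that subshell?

m_l ranges over 2l+1 integers, so 2l+1 = 9 ⇒ l = 4.

l = 4 (g)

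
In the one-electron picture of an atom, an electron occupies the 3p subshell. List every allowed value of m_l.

-1, 0, 1

The 3p subshell has l = 1, and m_l takes every integer from −l to +l. With l = 1 that gives the 3 values -1, 0, 1.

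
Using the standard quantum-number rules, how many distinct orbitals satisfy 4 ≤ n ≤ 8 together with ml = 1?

25

Work shell by shell — for each n, count the (l, ml) pairs that satisfy ml = 1:
n=4 → 3; n=5 → 4; n=6 → 5; n=7 → 6; n=8 → 7.
Total orbitals: 3 + 4 + 5 + 6 + 7 = 25.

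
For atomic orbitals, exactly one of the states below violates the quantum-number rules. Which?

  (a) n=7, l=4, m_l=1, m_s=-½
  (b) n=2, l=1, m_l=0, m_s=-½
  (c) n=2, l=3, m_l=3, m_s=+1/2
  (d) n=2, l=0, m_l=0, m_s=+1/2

(c) has l = 3 ≥ n = 2, violating 0 ≤ l ≤ n−1.
The remaining sets (a), (b), (d) satisfy all four rules.

(c)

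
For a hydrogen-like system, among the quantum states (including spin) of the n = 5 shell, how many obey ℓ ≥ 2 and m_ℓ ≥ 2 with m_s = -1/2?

Go through ℓ = 0, …, 4 (the values permitted for n = 5).
Per ℓ-value: ℓ=2 → 1; ℓ=3 → 2; ℓ=4 → 3.
Orbitals: 1 + 2 + 3 = 6. With m_s fixed to a single value there is one state per orbital, giving 6 states.

6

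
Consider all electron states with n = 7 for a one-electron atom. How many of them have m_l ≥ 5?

6

For n = 7, l ranges over 0 … 6.
Contributions: l=5 → 1; l=6 → 2.
Orbitals: 1 + 2 = 3. Each orbital carries two spin states, so 3 × 2 = 6 states.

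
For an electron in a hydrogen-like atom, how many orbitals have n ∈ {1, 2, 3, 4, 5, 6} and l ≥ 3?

Treat each shell separately and count matching orbitals:
n=4 → 7; n=5 → 16; n=6 → 27.
Total orbitals: 7 + 16 + 27 = 50.

50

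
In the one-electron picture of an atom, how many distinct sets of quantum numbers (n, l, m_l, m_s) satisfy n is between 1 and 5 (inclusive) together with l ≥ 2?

Treat each shell separately and count matching orbitals:
n=3 → 5; n=4 → 12; n=5 → 21.
Orbitals: 5 + 12 + 21 = 38. Including both spin states (m_s = ±1/2) gives 2 × 38 = 76 states.

76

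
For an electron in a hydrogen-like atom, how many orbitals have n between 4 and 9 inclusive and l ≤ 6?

Work shell by shell — for each n, count the (l, m_l) pairs that satisfy l ≤ 6:
n=4 → 16; n=5 → 25; n=6 → 36; n=7 → 49; n=8 → 49; n=9 → 49.
Total orbitals: 16 + 25 + 36 + 49 + 49 + 49 = 224.

224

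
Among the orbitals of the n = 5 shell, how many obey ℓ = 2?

With n = 5 the allowed ℓ are 0, 1, …, 4.
Orbitals with ℓ = 2, by ℓ: ℓ=2 → 5.
Total orbitals: 5.

5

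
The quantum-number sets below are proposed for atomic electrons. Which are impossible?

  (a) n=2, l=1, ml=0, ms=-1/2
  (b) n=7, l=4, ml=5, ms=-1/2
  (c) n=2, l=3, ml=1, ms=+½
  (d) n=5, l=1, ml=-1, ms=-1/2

(b) has |ml| = 5 > l = 4, violating −l ≤ ml ≤ l.
(c) has l = 3 ≥ n = 2, violating 0 ≤ l ≤ n−1.
The remaining sets (a), (d) satisfy all four rules.

(b) and (c)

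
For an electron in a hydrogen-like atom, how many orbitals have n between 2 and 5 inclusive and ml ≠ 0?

Count contributing orbitals for each principal shell:
n=2 → 2; n=3 → 6; n=4 → 12; n=5 → 20.
Total orbitals: 2 + 6 + 12 + 20 = 40.

40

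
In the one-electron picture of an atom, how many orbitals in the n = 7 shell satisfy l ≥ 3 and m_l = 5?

With n = 7 the allowed l are 0, 1, …, 6.
The (l, m_l) pairs meeting l ≥ 3 and m_l = 5 give: l=5 → 1; l=6 → 1.
Total orbitals: 1 + 1 = 2.

2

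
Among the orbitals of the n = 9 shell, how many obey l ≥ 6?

Go through l = 0, …, 8 (the values permitted for n = 9).
Per l-value: l=6 → 13; l=7 → 15; l=8 → 17.
Total orbitals: 13 + 15 + 17 = 45.

45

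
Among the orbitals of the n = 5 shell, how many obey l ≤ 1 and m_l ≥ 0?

For n = 5, l ranges over 0 … 4.
The (l, m_l) pairs meeting l ≤ 1 and m_l ≥ 0 give: l=0 → 1; l=1 → 2.
Total orbitals: 1 + 2 = 3.

3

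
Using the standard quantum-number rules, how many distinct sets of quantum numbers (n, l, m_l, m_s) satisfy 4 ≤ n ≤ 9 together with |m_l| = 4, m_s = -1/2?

30

Treat each shell separately and count matching orbitals:
n=5 → 2; n=6 → 4; n=7 → 6; n=8 → 8; n=9 → 10.
Orbitals: 2 + 4 + 6 + 8 + 10 = 30. With m_s fixed to -1/2 there is one state per orbital, so 30 states.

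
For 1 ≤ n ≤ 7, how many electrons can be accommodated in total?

Total orbitals = 1² + 2² + 3² + 4² + 5² + 6² + 7² = 140. Doubling for spin gives 280 electrons.

280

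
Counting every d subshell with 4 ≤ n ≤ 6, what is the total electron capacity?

30

A d subshell (l = 2) exists for every n ≥ 3, so shells n = 4, 5, 6 each contribute one — 3 subshells.
Since each d subshell holds 2(2·2+1) = 10 electrons, the total is 3 × 10 = 30.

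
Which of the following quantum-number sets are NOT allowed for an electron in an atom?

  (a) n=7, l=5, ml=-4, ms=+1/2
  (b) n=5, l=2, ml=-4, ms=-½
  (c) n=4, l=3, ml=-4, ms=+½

(b) and (c)

(b) has |ml| = 4 > l = 2, violating −l ≤ ml ≤ l.
(c) has |ml| = 4 > l = 3, violating −l ≤ ml ≤ l.
The remaining set (a) satisfies all four rules.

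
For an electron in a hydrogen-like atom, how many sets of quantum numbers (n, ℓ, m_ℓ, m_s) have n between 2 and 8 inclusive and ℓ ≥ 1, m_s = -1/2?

Count contributing orbitals for each principal shell:
n=2 → 3; n=3 → 8; n=4 → 15; n=5 → 24; n=6 → 35; n=7 → 48; n=8 → 63.
Orbitals: 3 + 8 + 15 + 24 + 35 + 48 + 63 = 196. With m_s fixed to -1/2 there is one state per orbital, so 196 states.

196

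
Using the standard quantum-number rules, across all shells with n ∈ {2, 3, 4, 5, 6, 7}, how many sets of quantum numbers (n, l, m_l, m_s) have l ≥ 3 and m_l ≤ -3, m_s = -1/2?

For each n in the range, tally the orbitals obeying l ≥ 3 and m_l ≤ -3:
n=4 → 1; n=5 → 3; n=6 → 6; n=7 → 10.
Orbitals: 1 + 3 + 6 + 10 = 20. With m_s fixed to -1/2 there is one state per orbital, so 20 states.

20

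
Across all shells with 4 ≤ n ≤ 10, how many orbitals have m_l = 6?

Per-shell orbital counts meeting the constraint:
n=7 → 1; n=8 → 2; n=9 → 3; n=10 → 4.
Total orbitals: 1 + 2 + 3 + 4 = 10.

10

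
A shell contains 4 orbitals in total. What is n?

n = 2

n² = 4 ⇒ n = 2.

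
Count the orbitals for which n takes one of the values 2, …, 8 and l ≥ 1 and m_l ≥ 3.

35

For each n in the range, tally the orbitals obeying l ≥ 1 and m_l ≥ 3:
n=4 → 1; n=5 → 3; n=6 → 6; n=7 → 10; n=8 → 15.
Total orbitals: 1 + 3 + 6 + 10 + 15 = 35.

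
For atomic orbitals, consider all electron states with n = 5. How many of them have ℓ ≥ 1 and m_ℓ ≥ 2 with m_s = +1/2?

Go through ℓ = 0, …, 4 (the values permitted for n = 5).
Per ℓ-value: ℓ=2 → 1; ℓ=3 → 2; ℓ=4 → 3.
Orbitals: 1 + 2 + 3 = 6. With m_s fixed to a single value there is one state per orbital, giving 6 states.

6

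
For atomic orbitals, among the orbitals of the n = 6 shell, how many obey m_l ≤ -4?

3

For n = 6, l ranges over 0 … 5.
Contributions: l=4 → 1; l=5 → 2.
Total orbitals: 1 + 2 = 3.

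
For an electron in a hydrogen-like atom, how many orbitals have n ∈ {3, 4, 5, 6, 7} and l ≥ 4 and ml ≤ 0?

34

Count contributing orbitals for each principal shell:
n=5 → 5; n=6 → 11; n=7 → 18.
Total orbitals: 5 + 11 + 18 = 34.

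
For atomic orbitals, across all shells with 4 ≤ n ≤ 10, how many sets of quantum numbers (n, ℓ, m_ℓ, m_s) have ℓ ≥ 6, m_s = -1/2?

For each n in the range, tally the orbitals obeying ℓ ≥ 6:
n=7 → 13; n=8 → 28; n=9 → 45; n=10 → 64.
Orbitals: 13 + 28 + 45 + 64 = 150. With m_s fixed to -1/2 there is one state per orbital, so 150 states.

150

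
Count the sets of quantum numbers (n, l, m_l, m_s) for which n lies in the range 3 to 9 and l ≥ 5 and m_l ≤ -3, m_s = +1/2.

40

Go shell by shell, enumerating (l, m_l) with l ≥ 5 and m_l ≤ -3:
n=6 → 3; n=7 → 7; n=8 → 12; n=9 → 18.
Orbitals: 3 + 7 + 12 + 18 = 40. With m_s fixed to +1/2 there is one state per orbital, so 40 states.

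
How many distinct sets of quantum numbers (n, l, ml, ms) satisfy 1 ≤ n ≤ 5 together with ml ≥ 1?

40

Work shell by shell — for each n, count the (l, ml) pairs that satisfy ml ≥ 1:
n=2 → 1; n=3 → 3; n=4 → 6; n=5 → 10.
Orbitals: 1 + 3 + 6 + 10 = 20. Including both spin states (ms = ±1/2) gives 2 × 20 = 40 states.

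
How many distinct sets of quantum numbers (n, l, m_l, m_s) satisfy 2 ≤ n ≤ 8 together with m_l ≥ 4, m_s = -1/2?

Per-shell orbital counts meeting the constraint:
n=5 → 1; n=6 → 3; n=7 → 6; n=8 → 10.
Orbitals: 1 + 3 + 6 + 10 = 20. With m_s fixed to -1/2 there is one state per orbital, so 20 states.

20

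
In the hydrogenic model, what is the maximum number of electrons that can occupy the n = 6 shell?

72

A shell holds 2n² electrons: 2 × 6² = 2 × 36 = 72.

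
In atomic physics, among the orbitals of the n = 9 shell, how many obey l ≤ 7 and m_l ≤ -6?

3

With n = 9 the allowed l are 0, 1, …, 8.
The (l, m_l) pairs meeting l ≤ 7 and m_l ≤ -6 give: l=6 → 1; l=7 → 2.
Total orbitals: 1 + 2 = 3.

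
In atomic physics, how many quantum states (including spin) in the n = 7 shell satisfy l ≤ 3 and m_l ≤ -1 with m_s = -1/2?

With n = 7 the allowed l are 0, 1, …, 6.
Contributions: l=1 → 1; l=2 → 2; l=3 → 3.
Orbitals: 1 + 2 + 3 = 6. With m_s fixed to a single value there is one state per orbital, giving 6 states.

6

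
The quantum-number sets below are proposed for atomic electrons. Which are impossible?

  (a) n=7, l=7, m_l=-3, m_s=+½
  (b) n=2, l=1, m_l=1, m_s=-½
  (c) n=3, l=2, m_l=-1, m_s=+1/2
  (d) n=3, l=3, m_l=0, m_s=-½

(a) has l = 7 ≥ n = 7, violating 0 ≤ l ≤ n−1.
(d) has l = 3 ≥ n = 3, violating 0 ≤ l ≤ n−1.
The remaining sets (b), (c) satisfy all four rules.

(a) and (d)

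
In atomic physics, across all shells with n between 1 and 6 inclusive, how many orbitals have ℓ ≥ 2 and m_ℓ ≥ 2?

20

Per-shell orbital counts meeting the constraint:
n=3 → 1; n=4 → 3; n=5 → 6; n=6 → 10.
Total orbitals: 1 + 3 + 6 + 10 = 20.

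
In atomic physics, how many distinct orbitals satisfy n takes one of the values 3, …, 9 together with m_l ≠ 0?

Per-shell orbital counts meeting the constraint:
n=3 → 6; n=4 → 12; n=5 → 20; n=6 → 30; n=7 → 42; n=8 → 56; n=9 → 72.
Total orbitals: 6 + 12 + 20 + 30 + 42 + 56 + 72 = 238.

238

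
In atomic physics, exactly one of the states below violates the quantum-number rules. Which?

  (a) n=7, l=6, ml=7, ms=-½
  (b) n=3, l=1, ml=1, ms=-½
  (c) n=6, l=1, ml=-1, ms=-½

(a)

(a) has |ml| = 7 > l = 6, violating −l ≤ ml ≤ l.
The remaining sets (b), (c) satisfy all four rules.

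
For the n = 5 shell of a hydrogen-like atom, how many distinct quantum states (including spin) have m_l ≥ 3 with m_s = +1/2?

The (l, m_l) pairs meeting m_l ≥ 3 give: l=3 → 1; l=4 → 2.
Orbitals: 1 + 2 = 3. With m_s fixed to a single value there is one state per orbital, giving 3 states.

3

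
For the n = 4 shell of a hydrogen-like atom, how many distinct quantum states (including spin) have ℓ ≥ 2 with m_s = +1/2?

For n = 4, ℓ ranges over 0 … 3.
Orbitals with ℓ ≥ 2, by ℓ: ℓ=2 → 5; ℓ=3 → 7.
Orbitals: 5 + 7 = 12. With m_s fixed to a single value there is one state per orbital, giving 12 states.

12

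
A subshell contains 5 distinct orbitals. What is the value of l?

2l+1 = 5 gives l = 2.

l = 2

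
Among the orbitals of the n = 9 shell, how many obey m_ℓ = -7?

Go through ℓ = 0, …, 8 (the values permitted for n = 9).
Contributions: ℓ=7 → 1; ℓ=8 → 1.
Total orbitals: 1 + 1 = 2.

2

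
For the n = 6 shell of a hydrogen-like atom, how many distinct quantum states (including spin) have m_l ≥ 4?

6

With n = 6 the allowed l are 0, 1, …, 5.
The (l, m_l) pairs meeting m_l ≥ 4 give: l=4 → 1; l=5 → 2.
Orbitals: 1 + 2 = 3. Each orbital carries two spin states, so 3 × 2 = 6 states.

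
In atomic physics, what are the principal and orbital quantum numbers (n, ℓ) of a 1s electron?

n = 1, ℓ = 0

The leading integer gives n = 1; the letter 's' means ℓ = 0.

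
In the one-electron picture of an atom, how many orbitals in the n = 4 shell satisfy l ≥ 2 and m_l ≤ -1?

5

Go through l = 0, …, 3 (the values permitted for n = 4).
The (l, m_l) pairs meeting l ≥ 2 and m_l ≤ -1 give: l=2 → 2; l=3 → 3.
Total orbitals: 2 + 3 = 5.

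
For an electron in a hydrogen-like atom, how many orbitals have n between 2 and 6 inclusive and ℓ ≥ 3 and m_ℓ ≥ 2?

Work shell by shell — for each n, count the (ℓ, m_ℓ) pairs that satisfy ℓ ≥ 3 and m_ℓ ≥ 2:
n=4 → 2; n=5 → 5; n=6 → 9.
Total orbitals: 2 + 5 + 9 = 16.

16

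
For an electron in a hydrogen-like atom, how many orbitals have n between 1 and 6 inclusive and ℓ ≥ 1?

Go shell by shell, enumerating (ℓ, m_ℓ) with ℓ ≥ 1:
n=2 → 3; n=3 → 8; n=4 → 15; n=5 → 24; n=6 → 35.
Total orbitals: 3 + 8 + 15 + 24 + 35 = 85.

85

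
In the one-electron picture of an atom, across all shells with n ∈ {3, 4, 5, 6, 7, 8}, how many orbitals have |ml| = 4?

Go shell by shell, enumerating (l, ml) with |ml| = 4:
n=5 → 2; n=6 → 4; n=7 → 6; n=8 → 8.
Total orbitals: 2 + 4 + 6 + 8 = 20.

20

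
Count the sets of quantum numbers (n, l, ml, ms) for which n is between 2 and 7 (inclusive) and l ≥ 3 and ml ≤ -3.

Per-shell orbital counts meeting the constraint:
n=4 → 1; n=5 → 3; n=6 → 6; n=7 → 10.
Orbitals: 1 + 3 + 6 + 10 = 20. Including both spin states (ms = ±1/2) gives 2 × 20 = 40 states.

40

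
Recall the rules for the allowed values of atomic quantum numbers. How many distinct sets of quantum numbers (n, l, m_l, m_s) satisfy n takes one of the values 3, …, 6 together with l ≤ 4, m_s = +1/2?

Per-shell orbital counts meeting the constraint:
n=3 → 9; n=4 → 16; n=5 → 25; n=6 → 25.
Orbitals: 9 + 16 + 25 + 25 = 75. With m_s fixed to +1/2 there is one state per orbital, so 75 states.

75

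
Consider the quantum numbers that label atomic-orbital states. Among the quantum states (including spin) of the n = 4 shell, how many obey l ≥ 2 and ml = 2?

4

Go through l = 0, …, 3 (the values permitted for n = 4).
The (l, ml) pairs meeting l ≥ 2 and ml = 2 give: l=2 → 1; l=3 → 1.
Orbitals: 1 + 1 = 2. Each orbital carries two spin states, so 2 × 2 = 4 states.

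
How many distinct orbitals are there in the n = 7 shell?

49

The n = 7 shell contains n² = 7² = 49 orbitals.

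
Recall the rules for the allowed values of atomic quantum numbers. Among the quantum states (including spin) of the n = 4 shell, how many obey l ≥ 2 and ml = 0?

With n = 4 the allowed l are 0, 1, …, 3.
Per l-value: l=2 → 1; l=3 → 1.
Orbitals: 1 + 1 = 2. Each orbital carries two spin states, so 2 × 2 = 4 states.

4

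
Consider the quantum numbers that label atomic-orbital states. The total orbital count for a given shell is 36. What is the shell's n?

n = 6

n² = 36 ⇒ n = 6.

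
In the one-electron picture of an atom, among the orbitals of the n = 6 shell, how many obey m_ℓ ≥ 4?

3

Go through ℓ = 0, …, 5 (the values permitted for n = 6).
Contributions: ℓ=4 → 1; ℓ=5 → 2.
Total orbitals: 1 + 2 = 3.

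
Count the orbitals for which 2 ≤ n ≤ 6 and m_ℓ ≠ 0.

Go shell by shell, enumerating (ℓ, m_ℓ) with m_ℓ ≠ 0:
n=2 → 2; n=3 → 6; n=4 → 12; n=5 → 20; n=6 → 30.
Total orbitals: 2 + 6 + 12 + 20 + 30 = 70.

70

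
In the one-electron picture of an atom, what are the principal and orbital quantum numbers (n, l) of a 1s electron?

n = 1, l = 0

The leading integer gives n = 1; the letter 's' means l = 0.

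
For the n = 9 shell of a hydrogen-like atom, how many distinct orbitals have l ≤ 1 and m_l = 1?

Contributions: l=1 → 1.
Total orbitals: 1.

1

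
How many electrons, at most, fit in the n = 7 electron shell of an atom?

98

A shell holds 2n² electrons: 2 × 7² = 2 × 49 = 98.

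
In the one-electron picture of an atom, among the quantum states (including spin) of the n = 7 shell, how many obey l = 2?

For n = 7, l ranges over 0 … 6.
Contributions: l=2 → 5.
Orbitals: 5. Each orbital carries two spin states, so 5 × 2 = 10 states.

10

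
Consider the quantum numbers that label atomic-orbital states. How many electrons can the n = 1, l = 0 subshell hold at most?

2

A subshell with l = 0 has 2l+1 = 1 orbital, each holding 2 electrons (spin ±1/2), so 1 × 2 = 2.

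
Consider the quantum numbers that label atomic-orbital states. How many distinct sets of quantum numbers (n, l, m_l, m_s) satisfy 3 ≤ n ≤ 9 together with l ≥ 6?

Go shell by shell, enumerating (l, m_l) with l ≥ 6:
n=7 → 13; n=8 → 28; n=9 → 45.
Orbitals: 13 + 28 + 45 = 86. Including both spin states (m_s = ±1/2) gives 2 × 86 = 172 states.

172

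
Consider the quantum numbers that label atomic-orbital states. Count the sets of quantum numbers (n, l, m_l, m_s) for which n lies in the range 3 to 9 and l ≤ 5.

388

For each n in the range, tally the orbitals obeying l ≤ 5:
n=3 → 9; n=4 → 16; n=5 → 25; n=6 → 36; n=7 → 36; n=8 → 36; n=9 → 36.
Orbitals: 9 + 16 + 25 + 36 + 36 + 36 + 36 = 194. Including both spin states (m_s = ±1/2) gives 2 × 194 = 388 states.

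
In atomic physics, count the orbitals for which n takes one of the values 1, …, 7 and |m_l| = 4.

For each n in the range, tally the orbitals obeying |m_l| = 4:
n=5 → 2; n=6 → 4; n=7 → 6.
Total orbitals: 2 + 4 + 6 = 12.

12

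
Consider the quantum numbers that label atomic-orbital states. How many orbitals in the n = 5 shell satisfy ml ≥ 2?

6

Per l-value: l=2 → 1; l=3 → 2; l=4 → 3.
Total orbitals: 1 + 2 + 3 = 6.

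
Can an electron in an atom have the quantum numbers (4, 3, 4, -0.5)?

The magnetic quantum number must satisfy −ℓ ≤ m_ℓ ≤ ℓ. With ℓ = 3, m_ℓ can only be -3, -2, -1, 0, 1, 2, 3, so m_ℓ = 4 is forbidden.

Not allowed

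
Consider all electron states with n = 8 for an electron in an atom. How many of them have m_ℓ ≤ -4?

The (ℓ, m_ℓ) pairs meeting m_ℓ ≤ -4 give: ℓ=4 → 1; ℓ=5 → 2; ℓ=6 → 3; ℓ=7 → 4.
Orbitals: 1 + 2 + 3 + 4 = 10. Each orbital carries two spin states, so 10 × 2 = 20 states.

20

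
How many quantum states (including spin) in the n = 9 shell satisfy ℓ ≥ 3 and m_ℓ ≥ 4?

30

With n = 9 the allowed ℓ are 0, 1, …, 8.
Per ℓ-value: ℓ=4 → 1; ℓ=5 → 2; ℓ=6 → 3; ℓ=7 → 4; ℓ=8 → 5.
Orbitals: 1 + 2 + 3 + 4 + 5 = 15. Each orbital carries two spin states, so 15 × 2 = 30 states.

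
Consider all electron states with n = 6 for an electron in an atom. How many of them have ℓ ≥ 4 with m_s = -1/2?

With n = 6 the allowed ℓ are 0, 1, …, 5.
The (ℓ, m_ℓ) pairs meeting ℓ ≥ 4 give: ℓ=4 → 9; ℓ=5 → 11.
Orbitals: 9 + 11 = 20. With m_s fixed to a single value there is one state per orbital, giving 20 states.

20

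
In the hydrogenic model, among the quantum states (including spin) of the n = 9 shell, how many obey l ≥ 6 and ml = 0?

6

Go through l = 0, …, 8 (the values permitted for n = 9).
The (l, ml) pairs meeting l ≥ 6 and ml = 0 give: l=6 → 1; l=7 → 1; l=8 → 1.
Orbitals: 1 + 1 + 1 = 3. Each orbital carries two spin states, so 3 × 2 = 6 states.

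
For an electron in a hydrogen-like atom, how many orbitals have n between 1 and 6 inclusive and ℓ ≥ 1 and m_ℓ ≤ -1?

35

For each n in the range, tally the orbitals obeying ℓ ≥ 1 and m_ℓ ≤ -1:
n=2 → 1; n=3 → 3; n=4 → 6; n=5 → 10; n=6 → 15.
Total orbitals: 1 + 3 + 6 + 10 + 15 = 35.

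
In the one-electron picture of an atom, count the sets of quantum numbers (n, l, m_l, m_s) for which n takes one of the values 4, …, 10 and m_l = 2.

Go shell by shell, enumerating (l, m_l) with m_l = 2:
n=4 → 2; n=5 → 3; n=6 → 4; n=7 → 5; n=8 → 6; n=9 → 7; n=10 → 8.
Orbitals: 2 + 3 + 4 + 5 + 6 + 7 + 8 = 35. Including both spin states (m_s = ±1/2) gives 2 × 35 = 70 states.

70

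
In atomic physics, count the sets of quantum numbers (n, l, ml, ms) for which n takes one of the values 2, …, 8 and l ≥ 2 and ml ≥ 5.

Treat each shell separately and count matching orbitals:
n=6 → 1; n=7 → 3; n=8 → 6.
Orbitals: 1 + 3 + 6 = 10. Including both spin states (ms = ±1/2) gives 2 × 10 = 20 states.

20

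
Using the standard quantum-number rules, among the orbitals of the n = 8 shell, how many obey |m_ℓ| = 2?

Orbitals with |m_ℓ| = 2, by ℓ: ℓ=2 → 2; ℓ=3 → 2; ℓ=4 → 2; ℓ=5 → 2; ℓ=6 → 2; ℓ=7 → 2.
Total orbitals: 2 + 2 + 2 + 2 + 2 + 2 = 12.

12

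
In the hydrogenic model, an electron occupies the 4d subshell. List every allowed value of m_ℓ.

The 4d subshell has ℓ = 2, and m_ℓ takes every integer from −ℓ to +ℓ. With ℓ = 2 that gives the 5 values -2, -1, 0, 1, 2.

-2, -1, 0, 1, 2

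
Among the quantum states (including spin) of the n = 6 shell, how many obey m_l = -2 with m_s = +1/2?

4

With n = 6 the allowed l are 0, 1, …, 5.
The (l, m_l) pairs meeting m_l = -2 give: l=2 → 1; l=3 → 1; l=4 → 1; l=5 → 1.
Orbitals: 1 + 1 + 1 + 1 = 4. With m_s fixed to a single value there is one state per orbital, giving 4 states.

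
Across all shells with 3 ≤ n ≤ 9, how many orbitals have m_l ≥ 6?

10

Work shell by shell — for each n, count the (l, m_l) pairs that satisfy m_l ≥ 6:
n=7 → 1; n=8 → 3; n=9 → 6.
Total orbitals: 1 + 3 + 6 = 10.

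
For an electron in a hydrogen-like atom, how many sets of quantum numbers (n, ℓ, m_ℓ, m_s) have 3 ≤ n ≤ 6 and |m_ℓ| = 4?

Treat each shell separately and count matching orbitals:
n=5 → 2; n=6 → 4.
Orbitals: 2 + 4 = 6. Including both spin states (m_s = ±1/2) gives 2 × 6 = 12 states.

12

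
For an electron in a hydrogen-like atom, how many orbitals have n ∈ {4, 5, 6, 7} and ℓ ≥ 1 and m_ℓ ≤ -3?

20

Per-shell orbital counts meeting the constraint:
n=4 → 1; n=5 → 3; n=6 → 6; n=7 → 10.
Total orbitals: 1 + 3 + 6 + 10 = 20.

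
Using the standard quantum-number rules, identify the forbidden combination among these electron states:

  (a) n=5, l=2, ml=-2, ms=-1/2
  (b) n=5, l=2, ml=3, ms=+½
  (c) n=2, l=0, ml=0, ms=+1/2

(b)

(b) has |ml| = 3 > l = 2, violating −l ≤ ml ≤ l.
The remaining sets (a), (c) satisfy all four rules.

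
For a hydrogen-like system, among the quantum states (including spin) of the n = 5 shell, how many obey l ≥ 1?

48

With n = 5 the allowed l are 0, 1, …, 4.
Contributions: l=1 → 3; l=2 → 5; l=3 → 7; l=4 → 9.
Orbitals: 3 + 5 + 7 + 9 = 24. Each orbital carries two spin states, so 24 × 2 = 48 states.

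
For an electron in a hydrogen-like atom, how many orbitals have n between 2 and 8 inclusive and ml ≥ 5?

10

Work shell by shell — for each n, count the (l, ml) pairs that satisfy ml ≥ 5:
n=6 → 1; n=7 → 3; n=8 → 6.
Total orbitals: 1 + 3 + 6 = 10.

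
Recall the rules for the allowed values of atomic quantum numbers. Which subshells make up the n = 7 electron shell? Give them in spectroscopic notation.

7s, 7p, 7d, 7f, 7g, 7h, 7i

For n = 7, l runs from 0 to 6. In spectroscopic notation l = 0,1,2,… ↔ s,p,d,f,g,h,i, so the subshells are 7s, 7p, 7d, 7f, 7g, 7h, 7i.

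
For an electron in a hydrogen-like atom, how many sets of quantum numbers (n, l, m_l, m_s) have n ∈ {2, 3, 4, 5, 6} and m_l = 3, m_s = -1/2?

6

Count contributing orbitals for each principal shell:
n=4 → 1; n=5 → 2; n=6 → 3.
Orbitals: 1 + 2 + 3 = 6. With m_s fixed to -1/2 there is one state per orbital, so 6 states.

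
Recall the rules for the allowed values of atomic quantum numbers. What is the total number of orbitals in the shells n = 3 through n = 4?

Shell n has n² orbitals: 3²=9 + 4²=16 = 25 orbitals.

25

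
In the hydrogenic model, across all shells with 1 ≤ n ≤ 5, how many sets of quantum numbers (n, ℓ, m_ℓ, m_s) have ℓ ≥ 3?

46

Work shell by shell — for each n, count the (ℓ, m_ℓ) pairs that satisfy ℓ ≥ 3:
n=4 → 7; n=5 → 16.
Orbitals: 7 + 16 = 23. Including both spin states (m_s = ±1/2) gives 2 × 23 = 46 states.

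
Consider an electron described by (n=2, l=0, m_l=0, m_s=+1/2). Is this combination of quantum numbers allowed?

Yes

n = 2 is a positive integer. l = 0 satisfies 0 ≤ l ≤ n−1 = 1. m_l = 0 lies in the range −l … +l (here 0). m_s = +1/2 is one of ±1/2.
All four constraints are satisfied.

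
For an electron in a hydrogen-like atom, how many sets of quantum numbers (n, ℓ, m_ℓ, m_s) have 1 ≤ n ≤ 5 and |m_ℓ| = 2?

24

Go shell by shell, enumerating (ℓ, m_ℓ) with |m_ℓ| = 2:
n=3 → 2; n=4 → 4; n=5 → 6.
Orbitals: 2 + 4 + 6 = 12. Including both spin states (m_s = ±1/2) gives 2 × 12 = 24 states.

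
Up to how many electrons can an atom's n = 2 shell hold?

8

A shell holds 2n² electrons: 2 × 2² = 2 × 4 = 8.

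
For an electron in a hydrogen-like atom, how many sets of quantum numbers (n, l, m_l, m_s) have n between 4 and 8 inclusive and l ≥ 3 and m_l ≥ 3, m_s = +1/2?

35

Per-shell orbital counts meeting the constraint:
n=4 → 1; n=5 → 3; n=6 → 6; n=7 → 10; n=8 → 15.
Orbitals: 1 + 3 + 6 + 10 + 15 = 35. With m_s fixed to +1/2 there is one state per orbital, so 35 states.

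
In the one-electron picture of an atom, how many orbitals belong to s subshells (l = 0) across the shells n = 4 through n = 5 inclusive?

An s subshell (l = 0) exists for every n ≥ 1, so shells n = 4, 5 each contribute one — 2 subshells.
Since each s subshell has 2·0+1 = 1 orbital, the total is 2 × 1 = 2.

2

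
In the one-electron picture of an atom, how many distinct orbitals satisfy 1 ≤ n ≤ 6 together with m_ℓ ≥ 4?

4

Per-shell orbital counts meeting the constraint:
n=5 → 1; n=6 → 3.
Total orbitals: 1 + 3 = 4.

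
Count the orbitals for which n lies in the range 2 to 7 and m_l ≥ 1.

56

Count contributing orbitals for each principal shell:
n=2 → 1; n=3 → 3; n=4 → 6; n=5 → 10; n=6 → 15; n=7 → 21.
Total orbitals: 1 + 3 + 6 + 10 + 15 + 21 = 56.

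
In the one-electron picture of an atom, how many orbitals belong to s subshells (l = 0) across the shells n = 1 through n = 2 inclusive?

An s subshell (l = 0) exists for every n ≥ 1, so shells n = 1, 2 each contribute one — 2 subshells.
Since each s subshell has 2·0+1 = 1 orbital, the total is 2 × 1 = 2.

2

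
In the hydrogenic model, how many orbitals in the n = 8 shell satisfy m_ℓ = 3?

Go through ℓ = 0, …, 7 (the values permitted for n = 8).
Orbitals with m_ℓ = 3, by ℓ: ℓ=3 → 1; ℓ=4 → 1; ℓ=5 → 1; ℓ=6 → 1; ℓ=7 → 1.
Total orbitals: 1 + 1 + 1 + 1 + 1 = 5.

5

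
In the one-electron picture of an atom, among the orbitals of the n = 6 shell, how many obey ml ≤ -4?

3

The n = 6 shell has l = 0 through 5; check each.
The (l, ml) pairs meeting ml ≤ -4 give: l=4 → 1; l=5 → 2.
Total orbitals: 1 + 2 = 3.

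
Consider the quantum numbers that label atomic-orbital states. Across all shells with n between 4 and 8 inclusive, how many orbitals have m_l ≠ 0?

160

Per-shell orbital counts meeting the constraint:
n=4 → 12; n=5 → 20; n=6 → 30; n=7 → 42; n=8 → 56.
Total orbitals: 12 + 20 + 30 + 42 + 56 = 160.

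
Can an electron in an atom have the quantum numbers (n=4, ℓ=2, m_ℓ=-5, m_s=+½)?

The magnetic quantum number must satisfy −ℓ ≤ m_ℓ ≤ ℓ. With ℓ = 2, m_ℓ can only be -2, -1, 0, 1, 2, so m_ℓ = -5 is forbidden.

Not allowed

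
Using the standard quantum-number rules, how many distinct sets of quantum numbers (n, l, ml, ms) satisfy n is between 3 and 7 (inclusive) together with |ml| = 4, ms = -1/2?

Go shell by shell, enumerating (l, ml) with |ml| = 4:
n=5 → 2; n=6 → 4; n=7 → 6.
Orbitals: 2 + 4 + 6 = 12. With ms fixed to -1/2 there is one state per orbital, so 12 states.

12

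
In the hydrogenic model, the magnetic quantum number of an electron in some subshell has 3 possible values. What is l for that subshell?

ml ranges over 2l+1 integers, so 2l+1 = 3 ⇒ l = 1.

l = 1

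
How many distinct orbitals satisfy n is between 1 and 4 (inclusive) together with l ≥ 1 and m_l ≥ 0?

Go shell by shell, enumerating (l, m_l) with l ≥ 1 and m_l ≥ 0:
n=2 → 2; n=3 → 5; n=4 → 9.
Total orbitals: 2 + 5 + 9 = 16.

16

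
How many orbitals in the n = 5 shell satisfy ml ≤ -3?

Per l-value: l=3 → 1; l=4 → 2.
Total orbitals: 1 + 2 = 3.

3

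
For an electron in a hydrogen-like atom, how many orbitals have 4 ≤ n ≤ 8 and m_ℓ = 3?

For each n in the range, tally the orbitals obeying m_ℓ = 3:
n=4 → 1; n=5 → 2; n=6 → 3; n=7 → 4; n=8 → 5.
Total orbitals: 1 + 2 + 3 + 4 + 5 = 15.

15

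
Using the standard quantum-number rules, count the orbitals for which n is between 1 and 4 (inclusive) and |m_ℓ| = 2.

Per-shell orbital counts meeting the constraint:
n=3 → 2; n=4 → 4.
Total orbitals: 2 + 4 = 6.

6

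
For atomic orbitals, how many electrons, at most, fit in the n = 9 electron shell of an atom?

162

A shell holds 2n² electrons: 2 × 9² = 2 × 81 = 162.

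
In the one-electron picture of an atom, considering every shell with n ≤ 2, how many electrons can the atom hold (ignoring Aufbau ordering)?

Total orbitals = 1² + 2² = 5. Doubling for spin gives 10 electrons.

10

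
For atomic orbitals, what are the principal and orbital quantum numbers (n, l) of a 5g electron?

n = 5, l = 4

The leading integer gives n = 5; the letter 'g' means l = 4.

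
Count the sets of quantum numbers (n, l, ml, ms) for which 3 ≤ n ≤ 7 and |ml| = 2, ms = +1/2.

30

Go shell by shell, enumerating (l, ml) with |ml| = 2:
n=3 → 2; n=4 → 4; n=5 → 6; n=6 → 8; n=7 → 10.
Orbitals: 2 + 4 + 6 + 8 + 10 = 30. With ms fixed to +1/2 there is one state per orbital, so 30 states.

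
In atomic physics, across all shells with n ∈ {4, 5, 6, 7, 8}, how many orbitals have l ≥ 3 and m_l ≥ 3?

35

For each n in the range, tally the orbitals obeying l ≥ 3 and m_l ≥ 3:
n=4 → 1; n=5 → 3; n=6 → 6; n=7 → 10; n=8 → 15.
Total orbitals: 1 + 3 + 6 + 10 + 15 = 35.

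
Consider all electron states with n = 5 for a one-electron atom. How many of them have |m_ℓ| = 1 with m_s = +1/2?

8

The (ℓ, m_ℓ) pairs meeting |m_ℓ| = 1 give: ℓ=1 → 2; ℓ=2 → 2; ℓ=3 → 2; ℓ=4 → 2.
Orbitals: 2 + 2 + 2 + 2 = 8. With m_s fixed to a single value there is one state per orbital, giving 8 states.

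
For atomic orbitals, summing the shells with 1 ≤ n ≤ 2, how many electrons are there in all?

Shell n has n² orbitals: 1²=1 + 2²=4 = 5 orbitals.
Two spin states per orbital: 2 × 5 = 10 electrons.

10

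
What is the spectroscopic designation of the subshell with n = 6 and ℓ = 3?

6f

ℓ = 3 corresponds to the letter 'f', so the subshell is 6f.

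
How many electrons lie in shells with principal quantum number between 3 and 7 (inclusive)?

Shell n has n² orbitals: 3²=9 + 4²=16 + 5²=25 + 6²=36 + 7²=49 = 135 orbitals.
Two spin states per orbital: 2 × 135 = 270 electrons.

270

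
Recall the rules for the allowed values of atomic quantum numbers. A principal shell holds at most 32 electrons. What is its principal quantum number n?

n = 4

2n² = 32 ⇒ n² = 16 ⇒ n = 4.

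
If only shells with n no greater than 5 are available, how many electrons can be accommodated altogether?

110

Total orbitals = 1² + 2² + 3² + 4² + 5² = 55. Doubling for spin gives 110 electrons.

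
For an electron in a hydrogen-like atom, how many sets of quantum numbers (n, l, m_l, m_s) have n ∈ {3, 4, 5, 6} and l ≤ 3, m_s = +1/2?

57

Work shell by shell — for each n, count the (l, m_l) pairs that satisfy l ≤ 3:
n=3 → 9; n=4 → 16; n=5 → 16; n=6 → 16.
Orbitals: 9 + 16 + 16 + 16 = 57. With m_s fixed to +1/2 there is one state per orbital, so 57 states.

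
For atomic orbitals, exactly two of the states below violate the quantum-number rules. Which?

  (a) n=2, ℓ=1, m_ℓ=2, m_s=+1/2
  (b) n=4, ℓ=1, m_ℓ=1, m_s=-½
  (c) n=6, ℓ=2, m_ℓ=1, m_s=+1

(a) and (c)

(a) has |m_ℓ| = 2 > ℓ = 1, violating −ℓ ≤ m_ℓ ≤ ℓ.
(c) has m_s = +1, but an electron's spin must be ±1/2.
The remaining set (b) satisfies all four rules.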